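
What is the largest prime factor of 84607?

84607 = 19 · 4453
4453 = 61 · 73
73 is prime.
So 84607 = 19 · 61 · 73; the largest prime factor is 73.

73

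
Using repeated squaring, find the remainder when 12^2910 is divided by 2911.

2533

12^1 ≡ 12 (mod 2911)
12^2 ≡ 12^2 = 144 ≡ 144 (mod 2911)
12^4 ≡ 144^2 = 20736 ≡ 359 (mod 2911)
12^8 ≡ 359^2 = 128881 ≡ 797 (mod 2911)
12^16 ≡ 797^2 = 635209 ≡ 611 (mod 2911)
12^32 ≡ 611^2 = 373321 ≡ 713 (mod 2911)
12^64 ≡ 713^2 = 508369 ≡ 1855 (mod 2911)
12^128 ≡ 1855^2 = 3441025 ≡ 223 (mod 2911)
12^256 ≡ 223^2 = 49729 ≡ 242 (mod 2911)
12^512 ≡ 242^2 = 58564 ≡ 344 (mod 2911)
12^1024 ≡ 344^2 = 118336 ≡ 1896 (mod 2911)
12^2048 ≡ 1896^2 = 3594816 ≡ 2642 (mod 2911)
2910 = 2048 + 512 + 256 + 64 + 16 + 8 + 4 + 2 in binary powers of 2.
So 12^2910 ≡ 2642 · 344 · 242 · 1855 · 611 · 797 · 359 · 144 ≡ 2533 (mod 2911).
Since 2533 ≠ 1, base 12 is a Fermat witness: 2911 is composite.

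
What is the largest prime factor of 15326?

15326 = 2 · 7663
7663 = 79 · 97
97 is prime.
So 15326 = 2 · 79 · 97; the largest prime factor is 97.

97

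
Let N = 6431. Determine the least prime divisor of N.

59

6431 is odd.
Digit sum 14, not divisible by 3.
Ends in 1: not divisible by 5.
7: 6431 = 7·918 + 5
11: 6431 = 11·584 + 7
13: 6431 = 13·494 + 9
17: 6431 = 17·378 + 5
19: 6431 = 19·338 + 9
23: 6431 = 23·279 + 14
29: 6431 = 29·221 + 22
31: 6431 = 31·207 + 14
37: 6431 = 37·173 + 30
41: 6431 = 41·156 + 35
43: 6431 = 43·149 + 24
47: 6431 = 47·136 + 39
53: 6431 = 53·121 + 18
59: 6431 = 59·109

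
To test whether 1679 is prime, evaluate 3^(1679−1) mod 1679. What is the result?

3^1 ≡ 3 (mod 1679)
3^2 ≡ 3^2 = 9 ≡ 9 (mod 1679)
3^4 ≡ 9^2 = 81 ≡ 81 (mod 1679)
3^8 ≡ 81^2 = 6561 ≡ 1524 (mod 1679)
3^16 ≡ 1524^2 = 2322576 ≡ 519 (mod 1679)
3^32 ≡ 519^2 = 269361 ≡ 721 (mod 1679)
3^64 ≡ 721^2 = 519841 ≡ 1030 (mod 1679)
3^128 ≡ 1030^2 = 1060900 ≡ 1451 (mod 1679)
3^256 ≡ 1451^2 = 2105401 ≡ 1614 (mod 1679)
3^512 ≡ 1614^2 = 2604996 ≡ 867 (mod 1679)
3^1024 ≡ 867^2 = 751689 ≡ 1176 (mod 1679)
1678 = 1024 + 512 + 128 + 8 + 4 + 2 in binary powers of 2.
So 3^1678 ≡ 1176 · 867 · 1451 · 1524 · 81 · 9 ≡ 430 (mod 1679).
Since 430 ≠ 1, base 3 is a Fermat witness: 1679 is composite.

430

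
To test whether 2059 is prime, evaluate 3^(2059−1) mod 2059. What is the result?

3^1 ≡ 3 (mod 2059)
3^2 ≡ 3^2 = 9 ≡ 9 (mod 2059)
3^4 ≡ 9^2 = 81 ≡ 81 (mod 2059)
3^8 ≡ 81^2 = 6561 ≡ 384 (mod 2059)
3^16 ≡ 384^2 = 147456 ≡ 1267 (mod 2059)
3^32 ≡ 1267^2 = 1605289 ≡ 1328 (mod 2059)
3^64 ≡ 1328^2 = 1763584 ≡ 1080 (mod 2059)
3^128 ≡ 1080^2 = 1166400 ≡ 1006 (mod 2059)
3^256 ≡ 1006^2 = 1012036 ≡ 1067 (mod 2059)
3^512 ≡ 1067^2 = 1138489 ≡ 1921 (mod 2059)
3^1024 ≡ 1921^2 = 3690241 ≡ 513 (mod 2059)
3^2048 ≡ 513^2 = 263169 ≡ 1676 (mod 2059)
2058 = 2048 + 8 + 2 in binary powers of 2.
So 3^2058 ≡ 1676 · 384 · 9 ≡ 289 (mod 2059).
Since 289 ≠ 1, base 3 is a Fermat witness: 2059 is composite.

289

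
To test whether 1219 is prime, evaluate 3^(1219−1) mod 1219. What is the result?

3^1 ≡ 3 (mod 1219)
3^2 ≡ 3^2 = 9 ≡ 9 (mod 1219)
3^4 ≡ 9^2 = 81 ≡ 81 (mod 1219)
3^8 ≡ 81^2 = 6561 ≡ 466 (mod 1219)
3^16 ≡ 466^2 = 217156 ≡ 174 (mod 1219)
3^32 ≡ 174^2 = 30276 ≡ 1020 (mod 1219)
3^64 ≡ 1020^2 = 1040400 ≡ 593 (mod 1219)
3^128 ≡ 593^2 = 351649 ≡ 577 (mod 1219)
3^256 ≡ 577^2 = 332929 ≡ 142 (mod 1219)
3^512 ≡ 142^2 = 20164 ≡ 660 (mod 1219)
3^1024 ≡ 660^2 = 435600 ≡ 417 (mod 1219)
1218 = 1024 + 128 + 64 + 2 in binary powers of 2.
So 3^1218 ≡ 417 · 577 · 593 · 9 ≡ 282 (mod 1219).
Since 282 ≠ 1, base 3 is a Fermat witness: 1219 is composite.

282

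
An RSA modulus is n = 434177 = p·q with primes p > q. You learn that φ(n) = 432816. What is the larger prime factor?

853

φ(n) = (p−1)(q−1) = n − (p+q) + 1, so p + q = 434177 − 432816 + 1 = 1362.
p and q are the roots of t² − 1362t + 434177 = 0.
Discriminant: 1362² − 4·434177 = 1855044 − 1736708 = 118336; √118336 = 344.
q = (1362 − 344)/2 = 509, p = (1362 + 344)/2 = 853.
Check: 509 · 853 = 434177.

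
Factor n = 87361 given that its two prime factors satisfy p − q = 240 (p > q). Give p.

Since p = q + 240, we have 87361 = q(q + 240), so q² + 240q − 87361 = 0.
Discriminant: 240² + 4·87361 = 57600 + 349444 = 407044; √407044 = 638.
q = (−240 + 638)/2 = 199, and p = q + 240 = 439.
Check: 199 · 439 = 87361.

439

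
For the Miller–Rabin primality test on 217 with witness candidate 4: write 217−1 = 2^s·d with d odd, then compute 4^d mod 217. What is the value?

78

217 − 1 = 216 = 2^3 · 27, so d = 27.
4^1 ≡ 4 (mod 217)
4^2 ≡ 4^2 = 16 ≡ 16 (mod 217)
4^4 ≡ 16^2 = 256 ≡ 39 (mod 217)
4^8 ≡ 39^2 = 1521 ≡ 2 (mod 217)
4^16 ≡ 2^2 = 4 ≡ 4 (mod 217)
27 = 16 + 8 + 2 + 1 in binary powers of 2.
So 4^27 ≡ 4 · 2 · 16 · 4 ≡ 78 (mod 217).
Squaring chain: 78 → 8 → 64; never reaches −1, so base 4 is a Miller–Rabin witness that 217 is composite.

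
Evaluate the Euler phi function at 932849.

902016

Factor: 932849 = 59 · 97 · 163.
φ(932849) = (59−1) · (97−1) · (163−1) = 58 · 96 · 162 = 902016.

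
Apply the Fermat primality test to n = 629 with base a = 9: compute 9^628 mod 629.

9^1 ≡ 9 (mod 629)
9^2 ≡ 9^2 = 81 ≡ 81 (mod 629)
9^4 ≡ 81^2 = 6561 ≡ 271 (mod 629)
9^8 ≡ 271^2 = 73441 ≡ 477 (mod 629)
9^16 ≡ 477^2 = 227529 ≡ 460 (mod 629)
9^32 ≡ 460^2 = 211600 ≡ 256 (mod 629)
9^64 ≡ 256^2 = 65536 ≡ 120 (mod 629)
9^128 ≡ 120^2 = 14400 ≡ 562 (mod 629)
9^256 ≡ 562^2 = 315844 ≡ 86 (mod 629)
9^512 ≡ 86^2 = 7396 ≡ 477 (mod 629)
628 = 512 + 64 + 32 + 16 + 4 in binary powers of 2.
So 9^628 ≡ 477 · 120 · 256 · 460 · 271 ≡ 16 (mod 629).
Since 16 ≠ 1, base 9 is a Fermat witness: 629 is composite.

16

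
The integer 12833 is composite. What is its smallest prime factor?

12833 is odd.
Digit sum 17, not divisible by 3.
Ends in 3: not divisible by 5.
7: 12833 = 7·1833 + 2
11: 12833 = 11·1166 + 7
13: 12833 = 13·987 + 2
17: 12833 = 17·754 + 15
19: 12833 = 19·675 + 8
23: 12833 = 23·557 + 22
29: 12833 = 29·442 + 15
31: 12833 = 31·413 + 30
37: 12833 = 37·346 + 31
41: 12833 = 41·313

41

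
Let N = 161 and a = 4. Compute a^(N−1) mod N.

25

4^1 ≡ 4 (mod 161)
4^2 ≡ 4^2 = 16 ≡ 16 (mod 161)
4^4 ≡ 16^2 = 256 ≡ 95 (mod 161)
4^8 ≡ 95^2 = 9025 ≡ 9 (mod 161)
4^16 ≡ 9^2 = 81 ≡ 81 (mod 161)
4^32 ≡ 81^2 = 6561 ≡ 121 (mod 161)
4^64 ≡ 121^2 = 14641 ≡ 151 (mod 161)
4^128 ≡ 151^2 = 22801 ≡ 100 (mod 161)
160 = 128 + 32 in binary powers of 2.
So 4^160 ≡ 100 · 121 ≡ 25 (mod 161).
Since 25 ≠ 1, base 4 is a Fermat witness: 161 is composite.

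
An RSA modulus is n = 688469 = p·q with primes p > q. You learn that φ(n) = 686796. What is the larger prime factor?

φ(n) = (p−1)(q−1) = n − (p+q) + 1, so p + q = 688469 − 686796 + 1 = 1674.
p and q are the roots of t² − 1674t + 688469 = 0.
Discriminant: 1674² − 4·688469 = 2802276 − 2753876 = 48400; √48400 = 220.
q = (1674 − 220)/2 = 727, p = (1674 + 220)/2 = 947.
Check: 727 · 947 = 688469.

947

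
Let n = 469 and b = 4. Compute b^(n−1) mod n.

4^1 ≡ 4 (mod 469)
4^2 ≡ 4^2 = 16 ≡ 16 (mod 469)
4^4 ≡ 16^2 = 256 ≡ 256 (mod 469)
4^8 ≡ 256^2 = 65536 ≡ 345 (mod 469)
4^16 ≡ 345^2 = 119025 ≡ 368 (mod 469)
4^32 ≡ 368^2 = 135424 ≡ 352 (mod 469)
4^64 ≡ 352^2 = 123904 ≡ 88 (mod 469)
4^128 ≡ 88^2 = 7744 ≡ 240 (mod 469)
4^256 ≡ 240^2 = 57600 ≡ 382 (mod 469)
468 = 256 + 128 + 64 + 16 + 4 in binary powers of 2.
So 4^468 ≡ 382 · 240 · 88 · 368 · 256 ≡ 344 (mod 469).
Since 344 ≠ 1, base 4 is a Fermat witness: 469 is composite.

344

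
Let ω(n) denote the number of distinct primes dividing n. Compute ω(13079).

13079 = 11 · 1189
1189 = 29 · 41
13079 = 11 · 29 · 41, which has 3 distinct prime factors.

3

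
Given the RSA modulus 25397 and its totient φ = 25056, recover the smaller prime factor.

φ(n) = (p−1)(q−1) = n − (p+q) + 1, so p + q = 25397 − 25056 + 1 = 342.
p and q are the roots of t² − 342t + 25397 = 0.
Discriminant: 342² − 4·25397 = 116964 − 101588 = 15376; √15376 = 124.
q = (342 − 124)/2 = 109, p = (342 + 124)/2 = 233.
Check: 109 · 233 = 25397.

109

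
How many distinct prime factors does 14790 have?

14790 = 2 · 7395
7395 = 3 · 2465
2465 = 5 · 493
493 = 17 · 29
14790 = 2 · 3 · 5 · 17 · 29, which has 5 distinct prime factors.

5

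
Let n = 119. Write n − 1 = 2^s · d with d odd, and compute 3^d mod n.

75

119 − 1 = 118 = 2^1 · 59, so d = 59.
3^1 ≡ 3 (mod 119)
3^2 ≡ 3^2 = 9 ≡ 9 (mod 119)
3^4 ≡ 9^2 = 81 ≡ 81 (mod 119)
3^8 ≡ 81^2 = 6561 ≡ 16 (mod 119)
3^16 ≡ 16^2 = 256 ≡ 18 (mod 119)
3^32 ≡ 18^2 = 324 ≡ 86 (mod 119)
59 = 32 + 16 + 8 + 2 + 1 in binary powers of 2.
So 3^59 ≡ 86 · 18 · 16 · 9 · 3 ≡ 75 (mod 119).
Squaring chain: 75; never reaches −1, so base 3 is a Miller–Rabin witness that 119 is composite.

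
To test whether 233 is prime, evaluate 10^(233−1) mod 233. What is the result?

10^1 ≡ 10 (mod 233)
10^2 ≡ 10^2 = 100 ≡ 100 (mod 233)
10^4 ≡ 100^2 = 10000 ≡ 214 (mod 233)
10^8 ≡ 214^2 = 45796 ≡ 128 (mod 233)
10^16 ≡ 128^2 = 16384 ≡ 74 (mod 233)
10^32 ≡ 74^2 = 5476 ≡ 117 (mod 233)
10^64 ≡ 117^2 = 13689 ≡ 175 (mod 233)
10^128 ≡ 175^2 = 30625 ≡ 102 (mod 233)
232 = 128 + 64 + 32 + 8 in binary powers of 2.
So 10^232 ≡ 102 · 175 · 117 · 128 ≡ 1 (mod 233).
Since the result is 1, base 10 gives no evidence that 233 is composite.

1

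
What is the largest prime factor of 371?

53

371 = 7 · 53
53 is prime.
So 371 = 7 · 53; the largest prime factor is 53.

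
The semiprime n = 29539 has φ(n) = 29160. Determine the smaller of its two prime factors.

φ(n) = (p−1)(q−1) = n − (p+q) + 1, so p + q = 29539 − 29160 + 1 = 380.
p and q are the roots of t² − 380t + 29539 = 0.
Discriminant: 380² − 4·29539 = 144400 − 118156 = 26244; √26244 = 162.
q = (380 − 162)/2 = 109, p = (380 + 162)/2 = 271.
Check: 109 · 271 = 29539.

109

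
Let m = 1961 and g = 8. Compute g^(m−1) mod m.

8^1 ≡ 8 (mod 1961)
8^2 ≡ 8^2 = 64 ≡ 64 (mod 1961)
8^4 ≡ 64^2 = 4096 ≡ 174 (mod 1961)
8^8 ≡ 174^2 = 30276 ≡ 861 (mod 1961)
8^16 ≡ 861^2 = 741321 ≡ 63 (mod 1961)
8^32 ≡ 63^2 = 3969 ≡ 47 (mod 1961)
8^64 ≡ 47^2 = 2209 ≡ 248 (mod 1961)
8^128 ≡ 248^2 = 61504 ≡ 713 (mod 1961)
8^256 ≡ 713^2 = 508369 ≡ 470 (mod 1961)
8^512 ≡ 470^2 = 220900 ≡ 1268 (mod 1961)
8^1024 ≡ 1268^2 = 1607824 ≡ 1765 (mod 1961)
1960 = 1024 + 512 + 256 + 128 + 32 + 8 in binary powers of 2.
So 8^1960 ≡ 1765 · 1268 · 470 · 713 · 47 · 861 ≡ 1765 (mod 1961).
Since 1765 ≠ 1, base 8 is a Fermat witness: 1961 is composite.

1765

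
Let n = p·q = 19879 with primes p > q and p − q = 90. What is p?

193

Since p = q + 90, we have 19879 = q(q + 90), so q² + 90q − 19879 = 0.
Discriminant: 90² + 4·19879 = 8100 + 79516 = 87616; √87616 = 296.
q = (−90 + 296)/2 = 103, and p = q + 90 = 193.
Check: 103 · 193 = 19879.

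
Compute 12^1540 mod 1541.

967

12^1 ≡ 12 (mod 1541)
12^2 ≡ 12^2 = 144 ≡ 144 (mod 1541)
12^4 ≡ 144^2 = 20736 ≡ 703 (mod 1541)
12^8 ≡ 703^2 = 494209 ≡ 1089 (mod 1541)
12^16 ≡ 1089^2 = 1185921 ≡ 892 (mod 1541)
12^32 ≡ 892^2 = 795664 ≡ 508 (mod 1541)
12^64 ≡ 508^2 = 258064 ≡ 717 (mod 1541)
12^128 ≡ 717^2 = 514089 ≡ 936 (mod 1541)
12^256 ≡ 936^2 = 876096 ≡ 808 (mod 1541)
12^512 ≡ 808^2 = 652864 ≡ 1021 (mod 1541)
12^1024 ≡ 1021^2 = 1042441 ≡ 725 (mod 1541)
1540 = 1024 + 512 + 4 in binary powers of 2.
So 12^1540 ≡ 725 · 1021 · 703 ≡ 967 (mod 1541).
Since 967 ≠ 1, base 12 is a Fermat witness: 1541 is composite.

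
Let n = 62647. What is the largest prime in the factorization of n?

62647 = 13 · 4819
4819 = 61 · 79
79 is prime.
So 62647 = 13 · 61 · 79; the largest prime factor is 79.

79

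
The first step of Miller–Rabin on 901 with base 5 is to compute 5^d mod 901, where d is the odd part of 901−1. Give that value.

277

901 − 1 = 900 = 2^2 · 225, so d = 225.
5^1 ≡ 5 (mod 901)
5^2 ≡ 5^2 = 25 ≡ 25 (mod 901)
5^4 ≡ 25^2 = 625 ≡ 625 (mod 901)
5^8 ≡ 625^2 = 390625 ≡ 492 (mod 901)
5^16 ≡ 492^2 = 242064 ≡ 596 (mod 901)
5^32 ≡ 596^2 = 355216 ≡ 222 (mod 901)
5^64 ≡ 222^2 = 49284 ≡ 630 (mod 901)
5^128 ≡ 630^2 = 396900 ≡ 460 (mod 901)
225 = 128 + 64 + 32 + 1 in binary powers of 2.
So 5^225 ≡ 460 · 630 · 222 · 5 ≡ 277 (mod 901).
Squaring chain: 277 → 144; never reaches −1, so base 5 is a Miller–Rabin witness that 901 is composite.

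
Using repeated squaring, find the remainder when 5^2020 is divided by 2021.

5^1 ≡ 5 (mod 2021)
5^2 ≡ 5^2 = 25 ≡ 25 (mod 2021)
5^4 ≡ 25^2 = 625 ≡ 625 (mod 2021)
5^8 ≡ 625^2 = 390625 ≡ 572 (mod 2021)
5^16 ≡ 572^2 = 327184 ≡ 1803 (mod 2021)
5^32 ≡ 1803^2 = 3250809 ≡ 1041 (mod 2021)
5^64 ≡ 1041^2 = 1083681 ≡ 425 (mod 2021)
5^128 ≡ 425^2 = 180625 ≡ 756 (mod 2021)
5^256 ≡ 756^2 = 571536 ≡ 1614 (mod 2021)
5^512 ≡ 1614^2 = 2604996 ≡ 1948 (mod 2021)
5^1024 ≡ 1948^2 = 3794704 ≡ 1287 (mod 2021)
2020 = 1024 + 512 + 256 + 128 + 64 + 32 + 4 in binary powers of 2.
So 5^2020 ≡ 1287 · 1948 · 1614 · 756 · 425 · 1041 · 625 ≡ 883 (mod 2021).
Since 883 ≠ 1, base 5 is a Fermat witness: 2021 is composite.

883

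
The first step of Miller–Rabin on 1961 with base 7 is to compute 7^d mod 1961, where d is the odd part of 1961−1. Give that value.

1961 − 1 = 1960 = 2^3 · 245, so d = 245.
7^1 ≡ 7 (mod 1961)
7^2 ≡ 7^2 = 49 ≡ 49 (mod 1961)
7^4 ≡ 49^2 = 2401 ≡ 440 (mod 1961)
7^8 ≡ 440^2 = 193600 ≡ 1422 (mod 1961)
7^16 ≡ 1422^2 = 2022084 ≡ 293 (mod 1961)
7^32 ≡ 293^2 = 85849 ≡ 1526 (mod 1961)
7^64 ≡ 1526^2 = 2328676 ≡ 969 (mod 1961)
7^128 ≡ 969^2 = 938961 ≡ 1603 (mod 1961)
245 = 128 + 64 + 32 + 16 + 4 + 1 in binary powers of 2.
So 7^245 ≡ 1603 · 969 · 1526 · 293 · 440 · 7 ≡ 1418 (mod 1961).
Squaring chain: 1418 → 699 → 312; never reaches −1, so base 7 is a Miller–Rabin witness that 1961 is composite.

1418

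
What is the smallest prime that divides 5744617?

5744617 is odd.
Digit sum 34, not divisible by 3.
Ends in 7: not divisible by 5.
7: 5744617 = 7·820659 + 4
11: 5744617 = 11·522237 + 10
13: 5744617 = 13·441893 + 8
17: 5744617 = 17·337918 + 11
19: 5744617 = 19·302348 + 5
23: 5744617 = 23·249765 + 22
29: 5744617 = 29·198090 + 7
31: 5744617 = 31·185310 + 7
37: 5744617 = 37·155259 + 34
41: 5744617 = 41·140112 + 25
43: 5744617 = 43·133595 + 32
47: 5744617 = 47·122225 + 42
53: 5744617 = 53·108389

53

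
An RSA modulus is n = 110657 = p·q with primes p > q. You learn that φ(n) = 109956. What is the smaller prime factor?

φ(n) = (p−1)(q−1) = n − (p+q) + 1, so p + q = 110657 − 109956 + 1 = 702.
p and q are the roots of t² − 702t + 110657 = 0.
Discriminant: 702² − 4·110657 = 492804 − 442628 = 50176; √50176 = 224.
q = (702 − 224)/2 = 239, p = (702 + 224)/2 = 463.
Check: 239 · 463 = 110657.

239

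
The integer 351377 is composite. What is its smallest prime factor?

351377 is odd.
Digit sum 26, not divisible by 3.
Ends in 7: not divisible by 5.
7: 351377 = 7·50196 + 5
11: 351377 = 11·31943 + 4
13: 351377 = 13·27029

13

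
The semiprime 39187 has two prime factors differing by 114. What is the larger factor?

263

Since p = q + 114, we have 39187 = q(q + 114), so q² + 114q − 39187 = 0.
Discriminant: 114² + 4·39187 = 12996 + 156748 = 169744; √169744 = 412.
q = (−114 + 412)/2 = 149, and p = q + 114 = 263.
Check: 149 · 263 = 39187.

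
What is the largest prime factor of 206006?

206006 = 2 · 103003
103003 = 17 · 6059
6059 = 73 · 83
83 is prime.
So 206006 = 2 · 17 · 73 · 83; the largest prime factor is 83.

83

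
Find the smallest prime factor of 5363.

31

5363 is odd.
Digit sum 17, not divisible by 3.
Ends in 3: not divisible by 5.
7: 5363 = 7·766 + 1
11: 5363 = 11·487 + 6
13: 5363 = 13·412 + 7
17: 5363 = 17·315 + 8
19: 5363 = 19·282 + 5
23: 5363 = 23·233 + 4
29: 5363 = 29·184 + 27
31: 5363 = 31·173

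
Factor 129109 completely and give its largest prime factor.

67

129109 = 41 · 3149
3149 = 47 · 67
67 is prime.
So 129109 = 41 · 47 · 67; the largest prime factor is 67.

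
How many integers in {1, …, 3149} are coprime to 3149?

Factor: 3149 = 47 · 67.
φ(3149) = (47−1) · (67−1) = 46 · 66 = 3036.

3036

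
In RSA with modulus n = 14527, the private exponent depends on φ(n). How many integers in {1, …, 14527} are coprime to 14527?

Factor: 14527 = 73 · 199.
φ(14527) = (73−1) · (199−1) = 72 · 198 = 14256.

14256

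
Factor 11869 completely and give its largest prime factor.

83

11869 = 11 · 1079
1079 = 13 · 83
83 is prime.
So 11869 = 11 · 13 · 83; the largest prime factor is 83.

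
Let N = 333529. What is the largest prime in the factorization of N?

333529 = 7 · 47647
47647 = 29 · 1643
1643 = 31 · 53
53 is prime.
So 333529 = 7 · 29 · 31 · 53; the largest prime factor is 53.

53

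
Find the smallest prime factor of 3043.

17

3043 is odd.
Digit sum 10, not divisible by 3.
Ends in 3: not divisible by 5.
7: 3043 = 7·434 + 5
11: 3043 = 11·276 + 7
13: 3043 = 13·234 + 1
17: 3043 = 17·179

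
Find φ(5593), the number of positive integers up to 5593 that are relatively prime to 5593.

Factor: 5593 = 7 · 17 · 47.
φ(5593) = (7−1) · (17−1) · (47−1) = 6 · 16 · 46 = 4416.

4416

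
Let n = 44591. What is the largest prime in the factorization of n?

44591 = 17 · 2623
2623 = 43 · 61
61 is prime.
So 44591 = 17 · 43 · 61; the largest prime factor is 61.

61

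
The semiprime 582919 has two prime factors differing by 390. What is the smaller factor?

Since p = q + 390, we have 582919 = q(q + 390), so q² + 390q − 582919 = 0.
Discriminant: 390² + 4·582919 = 152100 + 2331676 = 2483776; √2483776 = 1576.
q = (−390 + 1576)/2 = 593, and p = q + 390 = 983.
Check: 593 · 983 = 582919.

593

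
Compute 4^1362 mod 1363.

836

4^1 ≡ 4 (mod 1363)
4^2 ≡ 4^2 = 16 ≡ 16 (mod 1363)
4^4 ≡ 16^2 = 256 ≡ 256 (mod 1363)
4^8 ≡ 256^2 = 65536 ≡ 112 (mod 1363)
4^16 ≡ 112^2 = 12544 ≡ 277 (mod 1363)
4^32 ≡ 277^2 = 76729 ≡ 401 (mod 1363)
4^64 ≡ 401^2 = 160801 ≡ 1330 (mod 1363)
4^128 ≡ 1330^2 = 1768900 ≡ 1089 (mod 1363)
4^256 ≡ 1089^2 = 1185921 ≡ 111 (mod 1363)
4^512 ≡ 111^2 = 12321 ≡ 54 (mod 1363)
4^1024 ≡ 54^2 = 2916 ≡ 190 (mod 1363)
1362 = 1024 + 256 + 64 + 16 + 2 in binary powers of 2.
So 4^1362 ≡ 190 · 111 · 1330 · 277 · 16 ≡ 836 (mod 1363).
Since 836 ≠ 1, base 4 is a Fermat witness: 1363 is composite.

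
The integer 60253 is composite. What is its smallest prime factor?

89

60253 is odd.
Digit sum 16, not divisible by 3.
Ends in 3: not divisible by 5.
7: 60253 = 7·8607 + 4
11: 60253 = 11·5477 + 6
13: 60253 = 13·4634 + 11
17: 60253 = 17·3544 + 5
19: 60253 = 19·3171 + 4
23: 60253 = 23·2619 + 16
29: 60253 = 29·2077 + 20
31: 60253 = 31·1943 + 20
37: 60253 = 37·1628 + 17
41: 60253 = 41·1469 + 24
43: 60253 = 43·1401 + 10
47: 60253 = 47·1281 + 46
53: 60253 = 53·1136 + 45
59: 60253 = 59·1021 + 14
61: 60253 = 61·987 + 46
67: 60253 = 67·899 + 20
71: 60253 = 71·848 + 45
73: 60253 = 73·825 + 28
79: 60253 = 79·762 + 55
83: 60253 = 83·725 + 78
89: 60253 = 89·677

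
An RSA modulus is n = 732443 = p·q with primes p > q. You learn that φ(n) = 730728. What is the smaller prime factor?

797

φ(n) = (p−1)(q−1) = n − (p+q) + 1, so p + q = 732443 − 730728 + 1 = 1716.
p and q are the roots of t² − 1716t + 732443 = 0.
Discriminant: 1716² − 4·732443 = 2944656 − 2929772 = 14884; √14884 = 122.
q = (1716 − 122)/2 = 797, p = (1716 + 122)/2 = 919.
Check: 797 · 919 = 732443.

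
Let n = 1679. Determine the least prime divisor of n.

1679 is odd.
Digit sum 23, not divisible by 3.
Ends in 9: not divisible by 5.
7: 1679 = 7·239 + 6
11: 1679 = 11·152 + 7
13: 1679 = 13·129 + 2
17: 1679 = 17·98 + 13
19: 1679 = 19·88 + 7
23: 1679 = 23·73

23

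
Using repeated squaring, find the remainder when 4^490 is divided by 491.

4^1 ≡ 4 (mod 491)
4^2 ≡ 4^2 = 16 ≡ 16 (mod 491)
4^4 ≡ 16^2 = 256 ≡ 256 (mod 491)
4^8 ≡ 256^2 = 65536 ≡ 233 (mod 491)
4^16 ≡ 233^2 = 54289 ≡ 279 (mod 491)
4^32 ≡ 279^2 = 77841 ≡ 263 (mod 491)
4^64 ≡ 263^2 = 69169 ≡ 429 (mod 491)
4^128 ≡ 429^2 = 184041 ≡ 407 (mod 491)
4^256 ≡ 407^2 = 165649 ≡ 182 (mod 491)
490 = 256 + 128 + 64 + 32 + 8 + 2 in binary powers of 2.
So 4^490 ≡ 182 · 407 · 429 · 263 · 233 · 16 ≡ 1 (mod 491).
Since the result is 1, base 4 gives no evidence that 491 is composite.

1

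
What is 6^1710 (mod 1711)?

6^1 ≡ 6 (mod 1711)
6^2 ≡ 6^2 = 36 ≡ 36 (mod 1711)
6^4 ≡ 36^2 = 1296 ≡ 1296 (mod 1711)
6^8 ≡ 1296^2 = 1679616 ≡ 1125 (mod 1711)
6^16 ≡ 1125^2 = 1265625 ≡ 1196 (mod 1711)
6^32 ≡ 1196^2 = 1430416 ≡ 20 (mod 1711)
6^64 ≡ 20^2 = 400 ≡ 400 (mod 1711)
6^128 ≡ 400^2 = 160000 ≡ 877 (mod 1711)
6^256 ≡ 877^2 = 769129 ≡ 890 (mod 1711)
6^512 ≡ 890^2 = 792100 ≡ 1618 (mod 1711)
6^1024 ≡ 1618^2 = 2617924 ≡ 94 (mod 1711)
1710 = 1024 + 512 + 128 + 32 + 8 + 4 + 2 in binary powers of 2.
So 6^1710 ≡ 94 · 1618 · 877 · 20 · 1125 · 1296 · 36 ≡ 993 (mod 1711).
Since 993 ≠ 1, base 6 is a Fermat witness: 1711 is composite.

993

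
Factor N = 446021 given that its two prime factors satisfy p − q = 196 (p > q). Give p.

Since p = q + 196, we have 446021 = q(q + 196), so q² + 196q − 446021 = 0.
Discriminant: 196² + 4·446021 = 38416 + 1784084 = 1822500; √1822500 = 1350.
q = (−196 + 1350)/2 = 577, and p = q + 196 = 773.
Check: 577 · 773 = 446021.

773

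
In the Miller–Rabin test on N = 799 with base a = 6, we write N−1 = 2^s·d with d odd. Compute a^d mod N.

799 − 1 = 798 = 2^1 · 399, so d = 399.
6^1 ≡ 6 (mod 799)
6^2 ≡ 6^2 = 36 ≡ 36 (mod 799)
6^4 ≡ 36^2 = 1296 ≡ 497 (mod 799)
6^8 ≡ 497^2 = 247009 ≡ 118 (mod 799)
6^16 ≡ 118^2 = 13924 ≡ 341 (mod 799)
6^32 ≡ 341^2 = 116281 ≡ 426 (mod 799)
6^64 ≡ 426^2 = 181476 ≡ 103 (mod 799)
6^128 ≡ 103^2 = 10609 ≡ 222 (mod 799)
6^256 ≡ 222^2 = 49284 ≡ 545 (mod 799)
399 = 256 + 128 + 8 + 4 + 2 + 1 in binary powers of 2.
So 6^399 ≡ 545 · 222 · 118 · 497 · 36 · 6 ≡ 71 (mod 799).
Squaring chain: 71; never reaches −1, so base 6 is a Miller–Rabin witness that 799 is composite.

71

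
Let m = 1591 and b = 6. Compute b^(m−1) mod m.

517

6^1 ≡ 6 (mod 1591)
6^2 ≡ 6^2 = 36 ≡ 36 (mod 1591)
6^4 ≡ 36^2 = 1296 ≡ 1296 (mod 1591)
6^8 ≡ 1296^2 = 1679616 ≡ 1111 (mod 1591)
6^16 ≡ 1111^2 = 1234321 ≡ 1296 (mod 1591)
6^32 ≡ 1296^2 = 1679616 ≡ 1111 (mod 1591)
6^64 ≡ 1111^2 = 1234321 ≡ 1296 (mod 1591)
6^128 ≡ 1296^2 = 1679616 ≡ 1111 (mod 1591)
6^256 ≡ 1111^2 = 1234321 ≡ 1296 (mod 1591)
6^512 ≡ 1296^2 = 1679616 ≡ 1111 (mod 1591)
6^1024 ≡ 1111^2 = 1234321 ≡ 1296 (mod 1591)
1590 = 1024 + 512 + 32 + 16 + 4 + 2 in binary powers of 2.
So 6^1590 ≡ 1296 · 1111 · 1111 · 1296 · 1296 · 36 ≡ 517 (mod 1591).
Since 517 ≠ 1, base 6 is a Fermat witness: 1591 is composite.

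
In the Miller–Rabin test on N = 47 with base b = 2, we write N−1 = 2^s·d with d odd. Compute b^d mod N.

1

47 − 1 = 46 = 2^1 · 23, so d = 23.
2^1 ≡ 2 (mod 47)
2^2 ≡ 2^2 = 4 ≡ 4 (mod 47)
2^4 ≡ 4^2 = 16 ≡ 16 (mod 47)
2^8 ≡ 16^2 = 256 ≡ 21 (mod 47)
2^16 ≡ 21^2 = 441 ≡ 18 (mod 47)
23 = 16 + 4 + 2 + 1 in binary powers of 2.
So 2^23 ≡ 18 · 16 · 4 · 2 ≡ 1 (mod 47).
Since 2^d ≡ 1 (mod 47), base 2 does not prove 47 composite.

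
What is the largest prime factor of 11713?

53

11713 = 13 · 901
901 = 17 · 53
53 is prime.
So 11713 = 13 · 17 · 53; the largest prime factor is 53.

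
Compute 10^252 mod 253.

177

10^1 ≡ 10 (mod 253)
10^2 ≡ 10^2 = 100 ≡ 100 (mod 253)
10^4 ≡ 100^2 = 10000 ≡ 133 (mod 253)
10^8 ≡ 133^2 = 17689 ≡ 232 (mod 253)
10^16 ≡ 232^2 = 53824 ≡ 188 (mod 253)
10^32 ≡ 188^2 = 35344 ≡ 177 (mod 253)
10^64 ≡ 177^2 = 31329 ≡ 210 (mod 253)
10^128 ≡ 210^2 = 44100 ≡ 78 (mod 253)
252 = 128 + 64 + 32 + 16 + 8 + 4 in binary powers of 2.
So 10^252 ≡ 78 · 210 · 177 · 188 · 232 · 133 ≡ 177 (mod 253).
Since 177 ≠ 1, base 10 is a Fermat witness: 253 is composite.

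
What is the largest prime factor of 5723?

5723 = 59 · 97
97 is prime.
So 5723 = 59 · 97; the largest prime factor is 97.

97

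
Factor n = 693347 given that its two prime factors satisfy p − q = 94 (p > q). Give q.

787

Since p = q + 94, we have 693347 = q(q + 94), so q² + 94q − 693347 = 0.
Discriminant: 94² + 4·693347 = 8836 + 2773388 = 2782224; √2782224 = 1668.
q = (−94 + 1668)/2 = 787, and p = q + 94 = 881.
Check: 787 · 881 = 693347.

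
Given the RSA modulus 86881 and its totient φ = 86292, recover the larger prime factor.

307

φ(n) = (p−1)(q−1) = n − (p+q) + 1, so p + q = 86881 − 86292 + 1 = 590.
p and q are the roots of t² − 590t + 86881 = 0.
Discriminant: 590² − 4·86881 = 348100 − 347524 = 576; √576 = 24.
q = (590 − 24)/2 = 283, p = (590 + 24)/2 = 307.
Check: 283 · 307 = 86881.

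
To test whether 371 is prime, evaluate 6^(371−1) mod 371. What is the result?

6^1 ≡ 6 (mod 371)
6^2 ≡ 6^2 = 36 ≡ 36 (mod 371)
6^4 ≡ 36^2 = 1296 ≡ 183 (mod 371)
6^8 ≡ 183^2 = 33489 ≡ 99 (mod 371)
6^16 ≡ 99^2 = 9801 ≡ 155 (mod 371)
6^32 ≡ 155^2 = 24025 ≡ 281 (mod 371)
6^64 ≡ 281^2 = 78961 ≡ 309 (mod 371)
6^128 ≡ 309^2 = 95481 ≡ 134 (mod 371)
6^256 ≡ 134^2 = 17956 ≡ 148 (mod 371)
370 = 256 + 64 + 32 + 16 + 2 in binary powers of 2.
So 6^370 ≡ 148 · 309 · 281 · 155 · 36 ≡ 281 (mod 371).
Since 281 ≠ 1, base 6 is a Fermat witness: 371 is composite.

281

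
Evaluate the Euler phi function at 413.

348

Factor: 413 = 7 · 59.
φ(413) = (7−1) · (59−1) = 6 · 58 = 348.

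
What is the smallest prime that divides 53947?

53947 is odd.
Digit sum 28, not divisible by 3.
Ends in 7: not divisible by 5.
7: 53947 = 7·7706 + 5
11: 53947 = 11·4904 + 3
13: 53947 = 13·4149 + 10
17: 53947 = 17·3173 + 6
19: 53947 = 19·2839 + 6
23: 53947 = 23·2345 + 12
29: 53947 = 29·1860 + 7
31: 53947 = 31·1740 + 7
37: 53947 = 37·1458 + 1
41: 53947 = 41·1315 + 32
43: 53947 = 43·1254 + 25
47: 53947 = 47·1147 + 38
53: 53947 = 53·1017 + 46
59: 53947 = 59·914 + 21
61: 53947 = 61·884 + 23
67: 53947 = 67·805 + 12
71: 53947 = 71·759 + 58
73: 53947 = 73·739

73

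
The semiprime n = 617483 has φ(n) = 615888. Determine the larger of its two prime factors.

φ(n) = (p−1)(q−1) = n − (p+q) + 1, so p + q = 617483 − 615888 + 1 = 1596.
p and q are the roots of t² − 1596t + 617483 = 0.
Discriminant: 1596² − 4·617483 = 2547216 − 2469932 = 77284; √77284 = 278.
q = (1596 − 278)/2 = 659, p = (1596 + 278)/2 = 937.
Check: 659 · 937 = 617483.

937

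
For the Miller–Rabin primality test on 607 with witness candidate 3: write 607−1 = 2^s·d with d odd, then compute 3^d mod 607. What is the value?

606

607 − 1 = 606 = 2^1 · 303, so d = 303.
3^1 ≡ 3 (mod 607)
3^2 ≡ 3^2 = 9 ≡ 9 (mod 607)
3^4 ≡ 9^2 = 81 ≡ 81 (mod 607)
3^8 ≡ 81^2 = 6561 ≡ 491 (mod 607)
3^16 ≡ 491^2 = 241081 ≡ 102 (mod 607)
3^32 ≡ 102^2 = 10404 ≡ 85 (mod 607)
3^64 ≡ 85^2 = 7225 ≡ 548 (mod 607)
3^128 ≡ 548^2 = 300304 ≡ 446 (mod 607)
3^256 ≡ 446^2 = 198916 ≡ 427 (mod 607)
303 = 256 + 32 + 8 + 4 + 2 + 1 in binary powers of 2.
So 3^303 ≡ 427 · 85 · 491 · 81 · 9 · 3 ≡ 606 (mod 607).
Since 3^d ≡ 606 (mod 607), base 3 does not prove 607 composite.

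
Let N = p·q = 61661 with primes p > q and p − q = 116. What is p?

Since p = q + 116, we have 61661 = q(q + 116), so q² + 116q − 61661 = 0.
Discriminant: 116² + 4·61661 = 13456 + 246644 = 260100; √260100 = 510.
q = (−116 + 510)/2 = 197, and p = q + 116 = 313.
Check: 197 · 313 = 61661.

313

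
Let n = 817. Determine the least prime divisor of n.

19

817 is odd.
Digit sum 16, not divisible by 3.
Ends in 7: not divisible by 5.
7: 817 = 7·116 + 5
11: 817 = 11·74 + 3
13: 817 = 13·62 + 11
17: 817 = 17·48 + 1
19: 817 = 19·43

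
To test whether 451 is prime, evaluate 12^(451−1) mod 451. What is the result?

12^1 ≡ 12 (mod 451)
12^2 ≡ 12^2 = 144 ≡ 144 (mod 451)
12^4 ≡ 144^2 = 20736 ≡ 441 (mod 451)
12^8 ≡ 441^2 = 194481 ≡ 100 (mod 451)
12^16 ≡ 100^2 = 10000 ≡ 78 (mod 451)
12^32 ≡ 78^2 = 6084 ≡ 221 (mod 451)
12^64 ≡ 221^2 = 48841 ≡ 133 (mod 451)
12^128 ≡ 133^2 = 17689 ≡ 100 (mod 451)
12^256 ≡ 100^2 = 10000 ≡ 78 (mod 451)
450 = 256 + 128 + 64 + 2 in binary powers of 2.
So 12^450 ≡ 78 · 100 · 133 · 144 ≡ 419 (mod 451).
Since 419 ≠ 1, base 12 is a Fermat witness: 451 is composite.

419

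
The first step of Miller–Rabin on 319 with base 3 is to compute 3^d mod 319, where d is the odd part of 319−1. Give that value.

279

319 − 1 = 318 = 2^1 · 159, so d = 159.
3^1 ≡ 3 (mod 319)
3^2 ≡ 3^2 = 9 ≡ 9 (mod 319)
3^4 ≡ 9^2 = 81 ≡ 81 (mod 319)
3^8 ≡ 81^2 = 6561 ≡ 181 (mod 319)
3^16 ≡ 181^2 = 32761 ≡ 223 (mod 319)
3^32 ≡ 223^2 = 49729 ≡ 284 (mod 319)
3^64 ≡ 284^2 = 80656 ≡ 268 (mod 319)
3^128 ≡ 268^2 = 71824 ≡ 49 (mod 319)
159 = 128 + 16 + 8 + 4 + 2 + 1 in binary powers of 2.
So 3^159 ≡ 49 · 223 · 181 · 81 · 9 · 3 ≡ 279 (mod 319).
Squaring chain: 279; never reaches −1, so base 3 is a Miller–Rabin witness that 319 is composite.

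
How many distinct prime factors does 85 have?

85 = 5 · 17
85 = 5 · 17, which has 2 distinct prime factors.

2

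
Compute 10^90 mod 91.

1

10^1 ≡ 10 (mod 91)
10^2 ≡ 10^2 = 100 ≡ 9 (mod 91)
10^4 ≡ 9^2 = 81 ≡ 81 (mod 91)
10^8 ≡ 81^2 = 6561 ≡ 9 (mod 91)
10^16 ≡ 9^2 = 81 ≡ 81 (mod 91)
10^32 ≡ 81^2 = 6561 ≡ 9 (mod 91)
10^64 ≡ 9^2 = 81 ≡ 81 (mod 91)
90 = 64 + 16 + 8 + 2 in binary powers of 2.
So 10^90 ≡ 81 · 81 · 9 · 9 ≡ 1 (mod 91).
Since the result is 1, base 10 gives no evidence that 91 is composite.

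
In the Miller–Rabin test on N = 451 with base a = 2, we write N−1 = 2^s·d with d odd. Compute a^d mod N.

451 − 1 = 450 = 2^1 · 225, so d = 225.
2^1 ≡ 2 (mod 451)
2^2 ≡ 2^2 = 4 ≡ 4 (mod 451)
2^4 ≡ 4^2 = 16 ≡ 16 (mod 451)
2^8 ≡ 16^2 = 256 ≡ 256 (mod 451)
2^16 ≡ 256^2 = 65536 ≡ 141 (mod 451)
2^32 ≡ 141^2 = 19881 ≡ 37 (mod 451)
2^64 ≡ 37^2 = 1369 ≡ 16 (mod 451)
2^128 ≡ 16^2 = 256 ≡ 256 (mod 451)
225 = 128 + 64 + 32 + 1 in binary powers of 2.
So 2^225 ≡ 256 · 16 · 37 · 2 ≡ 32 (mod 451).
Squaring chain: 32; never reaches −1, so base 2 is a Miller–Rabin witness that 451 is composite.

32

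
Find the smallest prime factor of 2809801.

47

2809801 is odd.
Digit sum 28, not divisible by 3.
Ends in 1: not divisible by 5.
7: 2809801 = 7·401400 + 1
11: 2809801 = 11·255436 + 5
13: 2809801 = 13·216138 + 7
17: 2809801 = 17·165282 + 7
19: 2809801 = 19·147884 + 5
23: 2809801 = 23·122165 + 6
29: 2809801 = 29·96889 + 20
31: 2809801 = 31·90638 + 23
37: 2809801 = 37·75940 + 21
41: 2809801 = 41·68531 + 30
43: 2809801 = 43·65344 + 9
47: 2809801 = 47·59783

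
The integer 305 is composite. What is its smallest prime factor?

305 is odd.
Digit sum 8, not divisible by 3.
Ends in 5: divisible by 5.

5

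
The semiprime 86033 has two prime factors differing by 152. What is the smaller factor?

227

Since p = q + 152, we have 86033 = q(q + 152), so q² + 152q − 86033 = 0.
Discriminant: 152² + 4·86033 = 23104 + 344132 = 367236; √367236 = 606.
q = (−152 + 606)/2 = 227, and p = q + 152 = 379.
Check: 227 · 379 = 86033.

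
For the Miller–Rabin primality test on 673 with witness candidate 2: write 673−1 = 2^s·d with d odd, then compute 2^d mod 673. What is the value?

673 − 1 = 672 = 2^5 · 21, so d = 21.
2^1 ≡ 2 (mod 673)
2^2 ≡ 2^2 = 4 ≡ 4 (mod 673)
2^4 ≡ 4^2 = 16 ≡ 16 (mod 673)
2^8 ≡ 16^2 = 256 ≡ 256 (mod 673)
2^16 ≡ 256^2 = 65536 ≡ 255 (mod 673)
21 = 16 + 4 + 1 in binary powers of 2.
So 2^21 ≡ 255 · 16 · 2 ≡ 84 (mod 673).
Squaring chain: 84 → 326 → 615 → 672 → 1; reaches −1, so base 2 does not prove 673 composite.

84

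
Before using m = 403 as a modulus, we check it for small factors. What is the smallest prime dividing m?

403 is odd.
Digit sum 7, not divisible by 3.
Ends in 3: not divisible by 5.
7: 403 = 7·57 + 4
11: 403 = 11·36 + 7
13: 403 = 13·31

13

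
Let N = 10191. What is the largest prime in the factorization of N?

10191 = 3 · 3397
3397 = 43 · 79
79 is prime.
So 10191 = 3 · 43 · 79; the largest prime factor is 79.

79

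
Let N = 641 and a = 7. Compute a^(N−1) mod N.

7^1 ≡ 7 (mod 641)
7^2 ≡ 7^2 = 49 ≡ 49 (mod 641)
7^4 ≡ 49^2 = 2401 ≡ 478 (mod 641)
7^8 ≡ 478^2 = 228484 ≡ 288 (mod 641)
7^16 ≡ 288^2 = 82944 ≡ 255 (mod 641)
7^32 ≡ 255^2 = 65025 ≡ 284 (mod 641)
7^64 ≡ 284^2 = 80656 ≡ 531 (mod 641)
7^128 ≡ 531^2 = 281961 ≡ 562 (mod 641)
7^256 ≡ 562^2 = 315844 ≡ 472 (mod 641)
7^512 ≡ 472^2 = 222784 ≡ 357 (mod 641)
640 = 512 + 128 in binary powers of 2.
So 7^640 ≡ 357 · 562 ≡ 1 (mod 641).
Since the result is 1, base 7 gives no evidence that 641 is composite.

1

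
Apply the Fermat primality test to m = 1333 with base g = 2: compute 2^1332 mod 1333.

2^1 ≡ 2 (mod 1333)
2^2 ≡ 2^2 = 4 ≡ 4 (mod 1333)
2^4 ≡ 4^2 = 16 ≡ 16 (mod 1333)
2^8 ≡ 16^2 = 256 ≡ 256 (mod 1333)
2^16 ≡ 256^2 = 65536 ≡ 219 (mod 1333)
2^32 ≡ 219^2 = 47961 ≡ 1306 (mod 1333)
2^64 ≡ 1306^2 = 1705636 ≡ 729 (mod 1333)
2^128 ≡ 729^2 = 531441 ≡ 907 (mod 1333)
2^256 ≡ 907^2 = 822649 ≡ 188 (mod 1333)
2^512 ≡ 188^2 = 35344 ≡ 686 (mod 1333)
2^1024 ≡ 686^2 = 470596 ≡ 47 (mod 1333)
1332 = 1024 + 256 + 32 + 16 + 4 in binary powers of 2.
So 2^1332 ≡ 47 · 188 · 1306 · 219 · 16 ≡ 4 (mod 1333).
Since 4 ≠ 1, base 2 is a Fermat witness: 1333 is composite.

4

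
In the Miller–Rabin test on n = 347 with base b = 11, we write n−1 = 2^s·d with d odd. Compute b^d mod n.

347 − 1 = 346 = 2^1 · 173, so d = 173.
11^1 ≡ 11 (mod 347)
11^2 ≡ 11^2 = 121 ≡ 121 (mod 347)
11^4 ≡ 121^2 = 14641 ≡ 67 (mod 347)
11^8 ≡ 67^2 = 4489 ≡ 325 (mod 347)
11^16 ≡ 325^2 = 105625 ≡ 137 (mod 347)
11^32 ≡ 137^2 = 18769 ≡ 31 (mod 347)
11^64 ≡ 31^2 = 961 ≡ 267 (mod 347)
11^128 ≡ 267^2 = 71289 ≡ 154 (mod 347)
173 = 128 + 32 + 8 + 4 + 1 in binary powers of 2.
So 11^173 ≡ 154 · 31 · 325 · 67 · 11 ≡ 1 (mod 347).
Since 11^d ≡ 1 (mod 347), base 11 does not prove 347 composite.

1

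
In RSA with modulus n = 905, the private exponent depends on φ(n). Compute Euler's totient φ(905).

720

Factor: 905 = 5 · 181.
φ(905) = (5−1) · (181−1) = 4 · 180 = 720.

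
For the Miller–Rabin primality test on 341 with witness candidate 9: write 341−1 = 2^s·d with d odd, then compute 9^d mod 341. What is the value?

341 − 1 = 340 = 2^2 · 85, so d = 85.
9^1 ≡ 9 (mod 341)
9^2 ≡ 9^2 = 81 ≡ 81 (mod 341)
9^4 ≡ 81^2 = 6561 ≡ 82 (mod 341)
9^8 ≡ 82^2 = 6724 ≡ 245 (mod 341)
9^16 ≡ 245^2 = 60025 ≡ 9 (mod 341)
9^32 ≡ 9^2 = 81 ≡ 81 (mod 341)
9^64 ≡ 81^2 = 6561 ≡ 82 (mod 341)
85 = 64 + 16 + 4 + 1 in binary powers of 2.
So 9^85 ≡ 82 · 9 · 82 · 9 ≡ 67 (mod 341).
Squaring chain: 67 → 56; never reaches −1, so base 9 is a Miller–Rabin witness that 341 is composite.

67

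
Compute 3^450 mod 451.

419

3^1 ≡ 3 (mod 451)
3^2 ≡ 3^2 = 9 ≡ 9 (mod 451)
3^4 ≡ 9^2 = 81 ≡ 81 (mod 451)
3^8 ≡ 81^2 = 6561 ≡ 247 (mod 451)
3^16 ≡ 247^2 = 61009 ≡ 124 (mod 451)
3^32 ≡ 124^2 = 15376 ≡ 42 (mod 451)
3^64 ≡ 42^2 = 1764 ≡ 411 (mod 451)
3^128 ≡ 411^2 = 168921 ≡ 247 (mod 451)
3^256 ≡ 247^2 = 61009 ≡ 124 (mod 451)
450 = 256 + 128 + 64 + 2 in binary powers of 2.
So 3^450 ≡ 124 · 247 · 411 · 9 ≡ 419 (mod 451).
Since 419 ≠ 1, base 3 is a Fermat witness: 451 is composite.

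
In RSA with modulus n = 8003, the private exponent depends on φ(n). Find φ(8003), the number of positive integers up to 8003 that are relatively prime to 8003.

Factor: 8003 = 53 · 151.
φ(8003) = (53−1) · (151−1) = 52 · 150 = 7800.

7800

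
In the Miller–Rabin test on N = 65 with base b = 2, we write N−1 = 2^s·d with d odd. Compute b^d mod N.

2

65 − 1 = 64 = 2^6 · 1, so d = 1.
2^1 ≡ 2 (mod 65)
1 = 1 in binary powers of 2.
So 2^1 ≡ 2 ≡ 2 (mod 65).
Squaring chain: 2 → 4 → 16 → 61 → 16 → 61; never reaches −1, so base 2 is a Miller–Rabin witness that 65 is composite.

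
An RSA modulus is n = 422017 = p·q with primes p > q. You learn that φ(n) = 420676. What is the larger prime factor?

839

φ(n) = (p−1)(q−1) = n − (p+q) + 1, so p + q = 422017 − 420676 + 1 = 1342.
p and q are the roots of t² − 1342t + 422017 = 0.
Discriminant: 1342² − 4·422017 = 1800964 − 1688068 = 112896; √112896 = 336.
q = (1342 − 336)/2 = 503, p = (1342 + 336)/2 = 839.
Check: 503 · 839 = 422017.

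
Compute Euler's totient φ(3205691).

Factor: 3205691 = 89 · 181 · 199.
φ(3205691) = (89−1) · (181−1) · (199−1) = 88 · 180 · 198 = 3136320.

3136320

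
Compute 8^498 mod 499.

8^1 ≡ 8 (mod 499)
8^2 ≡ 8^2 = 64 ≡ 64 (mod 499)
8^4 ≡ 64^2 = 4096 ≡ 104 (mod 499)
8^8 ≡ 104^2 = 10816 ≡ 337 (mod 499)
8^16 ≡ 337^2 = 113569 ≡ 296 (mod 499)
8^32 ≡ 296^2 = 87616 ≡ 291 (mod 499)
8^64 ≡ 291^2 = 84681 ≡ 350 (mod 499)
8^128 ≡ 350^2 = 122500 ≡ 245 (mod 499)
8^256 ≡ 245^2 = 60025 ≡ 145 (mod 499)
498 = 256 + 128 + 64 + 32 + 16 + 2 in binary powers of 2.
So 8^498 ≡ 145 · 245 · 350 · 291 · 296 · 64 ≡ 1 (mod 499).
Since the result is 1, base 8 gives no evidence that 499 is composite.

1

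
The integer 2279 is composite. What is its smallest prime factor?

43

2279 is odd.
Digit sum 20, not divisible by 3.
Ends in 9: not divisible by 5.
7: 2279 = 7·325 + 4
11: 2279 = 11·207 + 2
13: 2279 = 13·175 + 4
17: 2279 = 17·134 + 1
19: 2279 = 19·119 + 18
23: 2279 = 23·99 + 2
29: 2279 = 29·78 + 17
31: 2279 = 31·73 + 16
37: 2279 = 37·61 + 22
41: 2279 = 41·55 + 24
43: 2279 = 43·53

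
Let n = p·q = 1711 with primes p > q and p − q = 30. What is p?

59

Since p = q + 30, we have 1711 = q(q + 30), so q² + 30q − 1711 = 0.
Discriminant: 30² + 4·1711 = 900 + 6844 = 7744; √7744 = 88.
q = (−30 + 88)/2 = 29, and p = q + 30 = 59.
Check: 29 · 59 = 1711.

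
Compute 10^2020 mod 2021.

10^1 ≡ 10 (mod 2021)
10^2 ≡ 10^2 = 100 ≡ 100 (mod 2021)
10^4 ≡ 100^2 = 10000 ≡ 1916 (mod 2021)
10^8 ≡ 1916^2 = 3671056 ≡ 920 (mod 2021)
10^16 ≡ 920^2 = 846400 ≡ 1622 (mod 2021)
10^32 ≡ 1622^2 = 2630884 ≡ 1563 (mod 2021)
10^64 ≡ 1563^2 = 2442969 ≡ 1601 (mod 2021)
10^128 ≡ 1601^2 = 2563201 ≡ 573 (mod 2021)
10^256 ≡ 573^2 = 328329 ≡ 927 (mod 2021)
10^512 ≡ 927^2 = 859329 ≡ 404 (mod 2021)
10^1024 ≡ 404^2 = 163216 ≡ 1536 (mod 2021)
2020 = 1024 + 512 + 256 + 128 + 64 + 32 + 4 in binary powers of 2.
So 10^2020 ≡ 1536 · 404 · 927 · 573 · 1601 · 1563 · 1916 ≡ 1615 (mod 2021).
Since 1615 ≠ 1, base 10 is a Fermat witness: 2021 is composite.

1615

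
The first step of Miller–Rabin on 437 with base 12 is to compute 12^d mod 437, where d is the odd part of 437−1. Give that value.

437 − 1 = 436 = 2^2 · 109, so d = 109.
12^1 ≡ 12 (mod 437)
12^2 ≡ 12^2 = 144 ≡ 144 (mod 437)
12^4 ≡ 144^2 = 20736 ≡ 197 (mod 437)
12^8 ≡ 197^2 = 38809 ≡ 353 (mod 437)
12^16 ≡ 353^2 = 124609 ≡ 64 (mod 437)
12^32 ≡ 64^2 = 4096 ≡ 163 (mod 437)
12^64 ≡ 163^2 = 26569 ≡ 349 (mod 437)
109 = 64 + 32 + 8 + 4 + 1 in binary powers of 2.
So 12^109 ≡ 349 · 163 · 353 · 197 · 12 ≡ 278 (mod 437).
Squaring chain: 278 → 372; never reaches −1, so base 12 is a Miller–Rabin witness that 437 is composite.

278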